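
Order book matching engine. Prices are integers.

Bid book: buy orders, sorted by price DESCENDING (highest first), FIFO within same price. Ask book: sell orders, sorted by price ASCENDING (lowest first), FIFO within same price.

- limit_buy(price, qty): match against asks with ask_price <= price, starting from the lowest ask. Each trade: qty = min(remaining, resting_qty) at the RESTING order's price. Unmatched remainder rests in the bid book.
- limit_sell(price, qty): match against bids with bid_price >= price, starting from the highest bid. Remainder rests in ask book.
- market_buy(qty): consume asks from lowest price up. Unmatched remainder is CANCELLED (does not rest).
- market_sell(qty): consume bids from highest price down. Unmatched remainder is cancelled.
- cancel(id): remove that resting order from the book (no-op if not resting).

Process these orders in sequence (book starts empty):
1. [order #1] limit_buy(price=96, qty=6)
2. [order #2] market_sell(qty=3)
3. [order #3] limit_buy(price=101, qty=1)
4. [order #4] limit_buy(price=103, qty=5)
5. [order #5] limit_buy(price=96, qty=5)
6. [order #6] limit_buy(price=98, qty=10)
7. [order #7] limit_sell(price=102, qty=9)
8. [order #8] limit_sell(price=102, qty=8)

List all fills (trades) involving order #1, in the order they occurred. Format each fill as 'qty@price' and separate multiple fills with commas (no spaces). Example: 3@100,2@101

After op 1 [order #1] limit_buy(price=96, qty=6): fills=none; bids=[#1:6@96] asks=[-]
After op 2 [order #2] market_sell(qty=3): fills=#1x#2:3@96; bids=[#1:3@96] asks=[-]
After op 3 [order #3] limit_buy(price=101, qty=1): fills=none; bids=[#3:1@101 #1:3@96] asks=[-]
After op 4 [order #4] limit_buy(price=103, qty=5): fills=none; bids=[#4:5@103 #3:1@101 #1:3@96] asks=[-]
After op 5 [order #5] limit_buy(price=96, qty=5): fills=none; bids=[#4:5@103 #3:1@101 #1:3@96 #5:5@96] asks=[-]
After op 6 [order #6] limit_buy(price=98, qty=10): fills=none; bids=[#4:5@103 #3:1@101 #6:10@98 #1:3@96 #5:5@96] asks=[-]
After op 7 [order #7] limit_sell(price=102, qty=9): fills=#4x#7:5@103; bids=[#3:1@101 #6:10@98 #1:3@96 #5:5@96] asks=[#7:4@102]
After op 8 [order #8] limit_sell(price=102, qty=8): fills=none; bids=[#3:1@101 #6:10@98 #1:3@96 #5:5@96] asks=[#7:4@102 #8:8@102]

Answer: 3@96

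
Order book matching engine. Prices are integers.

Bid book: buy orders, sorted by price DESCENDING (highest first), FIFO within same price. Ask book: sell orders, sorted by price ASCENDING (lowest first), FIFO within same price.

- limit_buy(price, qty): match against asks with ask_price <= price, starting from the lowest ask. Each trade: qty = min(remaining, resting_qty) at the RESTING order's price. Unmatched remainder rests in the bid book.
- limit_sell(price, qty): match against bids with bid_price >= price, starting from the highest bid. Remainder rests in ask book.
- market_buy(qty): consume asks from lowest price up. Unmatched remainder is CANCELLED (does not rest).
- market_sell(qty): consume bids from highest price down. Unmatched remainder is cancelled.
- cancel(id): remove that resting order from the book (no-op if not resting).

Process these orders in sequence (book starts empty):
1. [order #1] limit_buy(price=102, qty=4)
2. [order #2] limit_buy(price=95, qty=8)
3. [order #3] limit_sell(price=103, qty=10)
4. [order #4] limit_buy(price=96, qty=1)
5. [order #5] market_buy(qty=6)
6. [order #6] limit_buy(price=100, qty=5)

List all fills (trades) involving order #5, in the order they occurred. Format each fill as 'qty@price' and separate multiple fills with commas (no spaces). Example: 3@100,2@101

Answer: 6@103

Derivation:
After op 1 [order #1] limit_buy(price=102, qty=4): fills=none; bids=[#1:4@102] asks=[-]
After op 2 [order #2] limit_buy(price=95, qty=8): fills=none; bids=[#1:4@102 #2:8@95] asks=[-]
After op 3 [order #3] limit_sell(price=103, qty=10): fills=none; bids=[#1:4@102 #2:8@95] asks=[#3:10@103]
After op 4 [order #4] limit_buy(price=96, qty=1): fills=none; bids=[#1:4@102 #4:1@96 #2:8@95] asks=[#3:10@103]
After op 5 [order #5] market_buy(qty=6): fills=#5x#3:6@103; bids=[#1:4@102 #4:1@96 #2:8@95] asks=[#3:4@103]
After op 6 [order #6] limit_buy(price=100, qty=5): fills=none; bids=[#1:4@102 #6:5@100 #4:1@96 #2:8@95] asks=[#3:4@103]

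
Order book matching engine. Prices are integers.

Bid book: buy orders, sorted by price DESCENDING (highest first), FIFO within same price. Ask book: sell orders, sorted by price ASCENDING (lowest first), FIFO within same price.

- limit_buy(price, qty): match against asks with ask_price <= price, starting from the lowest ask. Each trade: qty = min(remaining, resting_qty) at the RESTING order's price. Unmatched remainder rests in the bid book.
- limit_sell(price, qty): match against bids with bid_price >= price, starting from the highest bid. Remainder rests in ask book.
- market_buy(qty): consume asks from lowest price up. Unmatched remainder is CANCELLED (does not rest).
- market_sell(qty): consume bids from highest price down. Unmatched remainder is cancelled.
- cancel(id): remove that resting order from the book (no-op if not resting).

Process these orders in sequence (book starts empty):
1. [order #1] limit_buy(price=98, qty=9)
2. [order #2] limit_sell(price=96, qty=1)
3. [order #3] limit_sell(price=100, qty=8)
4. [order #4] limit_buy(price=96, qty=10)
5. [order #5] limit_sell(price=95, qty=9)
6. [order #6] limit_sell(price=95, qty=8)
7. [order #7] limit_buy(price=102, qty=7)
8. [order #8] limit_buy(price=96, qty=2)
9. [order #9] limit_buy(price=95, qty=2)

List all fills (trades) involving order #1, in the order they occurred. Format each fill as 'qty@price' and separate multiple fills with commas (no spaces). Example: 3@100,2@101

After op 1 [order #1] limit_buy(price=98, qty=9): fills=none; bids=[#1:9@98] asks=[-]
After op 2 [order #2] limit_sell(price=96, qty=1): fills=#1x#2:1@98; bids=[#1:8@98] asks=[-]
After op 3 [order #3] limit_sell(price=100, qty=8): fills=none; bids=[#1:8@98] asks=[#3:8@100]
After op 4 [order #4] limit_buy(price=96, qty=10): fills=none; bids=[#1:8@98 #4:10@96] asks=[#3:8@100]
After op 5 [order #5] limit_sell(price=95, qty=9): fills=#1x#5:8@98 #4x#5:1@96; bids=[#4:9@96] asks=[#3:8@100]
After op 6 [order #6] limit_sell(price=95, qty=8): fills=#4x#6:8@96; bids=[#4:1@96] asks=[#3:8@100]
After op 7 [order #7] limit_buy(price=102, qty=7): fills=#7x#3:7@100; bids=[#4:1@96] asks=[#3:1@100]
After op 8 [order #8] limit_buy(price=96, qty=2): fills=none; bids=[#4:1@96 #8:2@96] asks=[#3:1@100]
After op 9 [order #9] limit_buy(price=95, qty=2): fills=none; bids=[#4:1@96 #8:2@96 #9:2@95] asks=[#3:1@100]

Answer: 1@98,8@98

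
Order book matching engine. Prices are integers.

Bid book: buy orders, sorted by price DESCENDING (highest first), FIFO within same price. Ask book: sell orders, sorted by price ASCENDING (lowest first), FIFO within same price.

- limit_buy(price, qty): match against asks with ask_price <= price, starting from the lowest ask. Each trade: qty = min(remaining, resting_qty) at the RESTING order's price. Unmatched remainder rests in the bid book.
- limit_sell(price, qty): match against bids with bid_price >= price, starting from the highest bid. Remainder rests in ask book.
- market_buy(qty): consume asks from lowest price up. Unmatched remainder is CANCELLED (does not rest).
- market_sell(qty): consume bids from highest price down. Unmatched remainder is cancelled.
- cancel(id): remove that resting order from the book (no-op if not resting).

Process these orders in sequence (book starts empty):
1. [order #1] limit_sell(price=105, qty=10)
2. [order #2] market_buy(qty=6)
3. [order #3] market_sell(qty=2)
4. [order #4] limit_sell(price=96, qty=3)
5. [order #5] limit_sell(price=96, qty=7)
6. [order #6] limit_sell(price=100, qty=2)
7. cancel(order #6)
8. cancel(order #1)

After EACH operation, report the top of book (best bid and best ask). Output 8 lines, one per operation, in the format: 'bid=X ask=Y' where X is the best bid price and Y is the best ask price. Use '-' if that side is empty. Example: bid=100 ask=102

Answer: bid=- ask=105
bid=- ask=105
bid=- ask=105
bid=- ask=96
bid=- ask=96
bid=- ask=96
bid=- ask=96
bid=- ask=96

Derivation:
After op 1 [order #1] limit_sell(price=105, qty=10): fills=none; bids=[-] asks=[#1:10@105]
After op 2 [order #2] market_buy(qty=6): fills=#2x#1:6@105; bids=[-] asks=[#1:4@105]
After op 3 [order #3] market_sell(qty=2): fills=none; bids=[-] asks=[#1:4@105]
After op 4 [order #4] limit_sell(price=96, qty=3): fills=none; bids=[-] asks=[#4:3@96 #1:4@105]
After op 5 [order #5] limit_sell(price=96, qty=7): fills=none; bids=[-] asks=[#4:3@96 #5:7@96 #1:4@105]
After op 6 [order #6] limit_sell(price=100, qty=2): fills=none; bids=[-] asks=[#4:3@96 #5:7@96 #6:2@100 #1:4@105]
After op 7 cancel(order #6): fills=none; bids=[-] asks=[#4:3@96 #5:7@96 #1:4@105]
After op 8 cancel(order #1): fills=none; bids=[-] asks=[#4:3@96 #5:7@96]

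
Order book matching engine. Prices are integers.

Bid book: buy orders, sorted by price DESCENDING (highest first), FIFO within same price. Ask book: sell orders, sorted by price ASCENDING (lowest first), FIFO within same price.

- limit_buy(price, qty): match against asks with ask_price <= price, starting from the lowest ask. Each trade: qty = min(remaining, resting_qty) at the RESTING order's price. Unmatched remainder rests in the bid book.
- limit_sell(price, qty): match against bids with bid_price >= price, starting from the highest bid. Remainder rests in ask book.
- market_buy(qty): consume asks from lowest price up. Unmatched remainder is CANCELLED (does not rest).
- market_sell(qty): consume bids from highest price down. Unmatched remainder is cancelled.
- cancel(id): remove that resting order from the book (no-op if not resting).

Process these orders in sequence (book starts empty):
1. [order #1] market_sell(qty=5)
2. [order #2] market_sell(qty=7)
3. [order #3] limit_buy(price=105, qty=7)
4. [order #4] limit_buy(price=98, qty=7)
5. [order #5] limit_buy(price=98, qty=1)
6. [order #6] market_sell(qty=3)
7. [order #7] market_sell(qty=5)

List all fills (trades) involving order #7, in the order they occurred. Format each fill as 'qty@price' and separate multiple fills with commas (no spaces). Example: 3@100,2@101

After op 1 [order #1] market_sell(qty=5): fills=none; bids=[-] asks=[-]
After op 2 [order #2] market_sell(qty=7): fills=none; bids=[-] asks=[-]
After op 3 [order #3] limit_buy(price=105, qty=7): fills=none; bids=[#3:7@105] asks=[-]
After op 4 [order #4] limit_buy(price=98, qty=7): fills=none; bids=[#3:7@105 #4:7@98] asks=[-]
After op 5 [order #5] limit_buy(price=98, qty=1): fills=none; bids=[#3:7@105 #4:7@98 #5:1@98] asks=[-]
After op 6 [order #6] market_sell(qty=3): fills=#3x#6:3@105; bids=[#3:4@105 #4:7@98 #5:1@98] asks=[-]
After op 7 [order #7] market_sell(qty=5): fills=#3x#7:4@105 #4x#7:1@98; bids=[#4:6@98 #5:1@98] asks=[-]

Answer: 4@105,1@98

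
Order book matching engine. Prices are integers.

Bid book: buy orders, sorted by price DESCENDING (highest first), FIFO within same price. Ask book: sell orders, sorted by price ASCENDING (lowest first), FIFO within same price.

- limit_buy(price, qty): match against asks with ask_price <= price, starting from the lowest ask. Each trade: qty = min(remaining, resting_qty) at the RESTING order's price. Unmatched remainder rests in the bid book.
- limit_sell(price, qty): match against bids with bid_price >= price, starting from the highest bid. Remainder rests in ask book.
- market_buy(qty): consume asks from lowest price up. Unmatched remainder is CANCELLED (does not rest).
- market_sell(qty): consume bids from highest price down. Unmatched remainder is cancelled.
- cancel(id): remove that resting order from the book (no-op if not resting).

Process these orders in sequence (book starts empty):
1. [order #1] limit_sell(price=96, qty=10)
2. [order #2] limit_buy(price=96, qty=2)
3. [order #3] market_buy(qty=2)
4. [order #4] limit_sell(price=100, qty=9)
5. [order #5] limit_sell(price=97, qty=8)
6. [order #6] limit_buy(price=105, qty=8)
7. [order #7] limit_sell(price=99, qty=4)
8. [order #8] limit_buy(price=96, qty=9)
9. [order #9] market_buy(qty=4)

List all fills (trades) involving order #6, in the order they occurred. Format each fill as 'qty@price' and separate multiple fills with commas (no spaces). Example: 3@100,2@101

After op 1 [order #1] limit_sell(price=96, qty=10): fills=none; bids=[-] asks=[#1:10@96]
After op 2 [order #2] limit_buy(price=96, qty=2): fills=#2x#1:2@96; bids=[-] asks=[#1:8@96]
After op 3 [order #3] market_buy(qty=2): fills=#3x#1:2@96; bids=[-] asks=[#1:6@96]
After op 4 [order #4] limit_sell(price=100, qty=9): fills=none; bids=[-] asks=[#1:6@96 #4:9@100]
After op 5 [order #5] limit_sell(price=97, qty=8): fills=none; bids=[-] asks=[#1:6@96 #5:8@97 #4:9@100]
After op 6 [order #6] limit_buy(price=105, qty=8): fills=#6x#1:6@96 #6x#5:2@97; bids=[-] asks=[#5:6@97 #4:9@100]
After op 7 [order #7] limit_sell(price=99, qty=4): fills=none; bids=[-] asks=[#5:6@97 #7:4@99 #4:9@100]
After op 8 [order #8] limit_buy(price=96, qty=9): fills=none; bids=[#8:9@96] asks=[#5:6@97 #7:4@99 #4:9@100]
After op 9 [order #9] market_buy(qty=4): fills=#9x#5:4@97; bids=[#8:9@96] asks=[#5:2@97 #7:4@99 #4:9@100]

Answer: 6@96,2@97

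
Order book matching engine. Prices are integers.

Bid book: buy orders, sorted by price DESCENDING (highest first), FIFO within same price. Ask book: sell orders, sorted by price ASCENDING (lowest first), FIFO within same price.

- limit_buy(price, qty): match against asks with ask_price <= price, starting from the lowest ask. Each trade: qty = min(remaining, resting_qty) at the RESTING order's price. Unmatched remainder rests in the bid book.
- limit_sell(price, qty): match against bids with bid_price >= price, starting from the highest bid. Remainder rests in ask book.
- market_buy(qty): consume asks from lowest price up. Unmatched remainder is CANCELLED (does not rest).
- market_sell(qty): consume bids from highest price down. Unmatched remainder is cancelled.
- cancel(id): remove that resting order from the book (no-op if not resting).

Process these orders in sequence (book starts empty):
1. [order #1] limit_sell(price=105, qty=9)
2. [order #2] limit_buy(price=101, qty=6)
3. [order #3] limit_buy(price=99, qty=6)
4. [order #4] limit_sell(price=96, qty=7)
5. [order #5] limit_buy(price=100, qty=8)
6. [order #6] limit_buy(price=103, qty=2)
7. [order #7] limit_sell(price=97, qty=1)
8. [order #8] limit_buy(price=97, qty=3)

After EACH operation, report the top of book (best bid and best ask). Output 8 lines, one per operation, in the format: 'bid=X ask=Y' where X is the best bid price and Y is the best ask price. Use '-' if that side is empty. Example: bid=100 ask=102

After op 1 [order #1] limit_sell(price=105, qty=9): fills=none; bids=[-] asks=[#1:9@105]
After op 2 [order #2] limit_buy(price=101, qty=6): fills=none; bids=[#2:6@101] asks=[#1:9@105]
After op 3 [order #3] limit_buy(price=99, qty=6): fills=none; bids=[#2:6@101 #3:6@99] asks=[#1:9@105]
After op 4 [order #4] limit_sell(price=96, qty=7): fills=#2x#4:6@101 #3x#4:1@99; bids=[#3:5@99] asks=[#1:9@105]
After op 5 [order #5] limit_buy(price=100, qty=8): fills=none; bids=[#5:8@100 #3:5@99] asks=[#1:9@105]
After op 6 [order #6] limit_buy(price=103, qty=2): fills=none; bids=[#6:2@103 #5:8@100 #3:5@99] asks=[#1:9@105]
After op 7 [order #7] limit_sell(price=97, qty=1): fills=#6x#7:1@103; bids=[#6:1@103 #5:8@100 #3:5@99] asks=[#1:9@105]
After op 8 [order #8] limit_buy(price=97, qty=3): fills=none; bids=[#6:1@103 #5:8@100 #3:5@99 #8:3@97] asks=[#1:9@105]

Answer: bid=- ask=105
bid=101 ask=105
bid=101 ask=105
bid=99 ask=105
bid=100 ask=105
bid=103 ask=105
bid=103 ask=105
bid=103 ask=105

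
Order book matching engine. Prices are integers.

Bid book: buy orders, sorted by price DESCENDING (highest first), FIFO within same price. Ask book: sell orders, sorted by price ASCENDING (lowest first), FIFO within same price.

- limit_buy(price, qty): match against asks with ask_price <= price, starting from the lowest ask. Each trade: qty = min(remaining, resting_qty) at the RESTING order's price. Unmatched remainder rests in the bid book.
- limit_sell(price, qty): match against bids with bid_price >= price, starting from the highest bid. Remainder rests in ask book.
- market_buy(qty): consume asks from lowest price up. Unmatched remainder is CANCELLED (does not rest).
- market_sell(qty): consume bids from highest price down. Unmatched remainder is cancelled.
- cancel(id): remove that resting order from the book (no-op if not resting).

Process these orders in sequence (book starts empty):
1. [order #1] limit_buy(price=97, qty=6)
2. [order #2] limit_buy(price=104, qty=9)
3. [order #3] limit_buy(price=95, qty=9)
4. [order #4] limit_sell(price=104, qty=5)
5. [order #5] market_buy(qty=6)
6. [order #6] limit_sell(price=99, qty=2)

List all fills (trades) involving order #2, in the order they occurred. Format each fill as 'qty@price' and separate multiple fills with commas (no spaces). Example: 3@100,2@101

After op 1 [order #1] limit_buy(price=97, qty=6): fills=none; bids=[#1:6@97] asks=[-]
After op 2 [order #2] limit_buy(price=104, qty=9): fills=none; bids=[#2:9@104 #1:6@97] asks=[-]
After op 3 [order #3] limit_buy(price=95, qty=9): fills=none; bids=[#2:9@104 #1:6@97 #3:9@95] asks=[-]
After op 4 [order #4] limit_sell(price=104, qty=5): fills=#2x#4:5@104; bids=[#2:4@104 #1:6@97 #3:9@95] asks=[-]
After op 5 [order #5] market_buy(qty=6): fills=none; bids=[#2:4@104 #1:6@97 #3:9@95] asks=[-]
After op 6 [order #6] limit_sell(price=99, qty=2): fills=#2x#6:2@104; bids=[#2:2@104 #1:6@97 #3:9@95] asks=[-]

Answer: 5@104,2@104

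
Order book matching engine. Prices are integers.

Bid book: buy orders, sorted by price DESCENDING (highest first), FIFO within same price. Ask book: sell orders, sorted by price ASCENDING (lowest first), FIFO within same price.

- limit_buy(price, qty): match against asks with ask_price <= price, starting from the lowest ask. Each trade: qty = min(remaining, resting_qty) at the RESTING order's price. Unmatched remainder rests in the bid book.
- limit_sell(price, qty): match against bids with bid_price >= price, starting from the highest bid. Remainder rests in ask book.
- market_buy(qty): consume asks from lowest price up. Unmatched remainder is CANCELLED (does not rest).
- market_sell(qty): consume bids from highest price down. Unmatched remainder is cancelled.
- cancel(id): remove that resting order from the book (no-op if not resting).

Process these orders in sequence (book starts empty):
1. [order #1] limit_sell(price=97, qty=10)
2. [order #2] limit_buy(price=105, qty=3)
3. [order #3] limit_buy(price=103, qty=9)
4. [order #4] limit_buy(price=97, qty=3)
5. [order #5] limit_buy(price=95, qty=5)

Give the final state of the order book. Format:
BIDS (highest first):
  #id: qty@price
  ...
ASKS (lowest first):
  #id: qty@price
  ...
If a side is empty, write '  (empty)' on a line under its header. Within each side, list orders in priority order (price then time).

Answer: BIDS (highest first):
  #3: 2@103
  #4: 3@97
  #5: 5@95
ASKS (lowest first):
  (empty)

Derivation:
After op 1 [order #1] limit_sell(price=97, qty=10): fills=none; bids=[-] asks=[#1:10@97]
After op 2 [order #2] limit_buy(price=105, qty=3): fills=#2x#1:3@97; bids=[-] asks=[#1:7@97]
After op 3 [order #3] limit_buy(price=103, qty=9): fills=#3x#1:7@97; bids=[#3:2@103] asks=[-]
After op 4 [order #4] limit_buy(price=97, qty=3): fills=none; bids=[#3:2@103 #4:3@97] asks=[-]
After op 5 [order #5] limit_buy(price=95, qty=5): fills=none; bids=[#3:2@103 #4:3@97 #5:5@95] asks=[-]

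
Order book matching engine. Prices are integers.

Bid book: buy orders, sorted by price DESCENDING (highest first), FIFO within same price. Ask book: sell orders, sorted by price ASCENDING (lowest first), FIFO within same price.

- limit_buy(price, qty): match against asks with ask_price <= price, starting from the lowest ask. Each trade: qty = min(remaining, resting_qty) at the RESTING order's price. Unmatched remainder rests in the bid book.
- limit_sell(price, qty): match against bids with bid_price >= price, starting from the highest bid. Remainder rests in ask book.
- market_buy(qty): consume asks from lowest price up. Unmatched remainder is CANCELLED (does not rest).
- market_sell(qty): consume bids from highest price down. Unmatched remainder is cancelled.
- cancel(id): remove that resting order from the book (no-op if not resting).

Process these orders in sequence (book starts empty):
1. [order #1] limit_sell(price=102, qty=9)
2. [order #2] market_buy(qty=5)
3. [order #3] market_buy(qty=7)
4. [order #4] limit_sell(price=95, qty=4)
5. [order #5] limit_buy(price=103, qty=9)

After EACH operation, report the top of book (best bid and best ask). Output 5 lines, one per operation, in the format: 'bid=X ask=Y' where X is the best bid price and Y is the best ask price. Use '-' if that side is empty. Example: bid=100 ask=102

After op 1 [order #1] limit_sell(price=102, qty=9): fills=none; bids=[-] asks=[#1:9@102]
After op 2 [order #2] market_buy(qty=5): fills=#2x#1:5@102; bids=[-] asks=[#1:4@102]
After op 3 [order #3] market_buy(qty=7): fills=#3x#1:4@102; bids=[-] asks=[-]
After op 4 [order #4] limit_sell(price=95, qty=4): fills=none; bids=[-] asks=[#4:4@95]
After op 5 [order #5] limit_buy(price=103, qty=9): fills=#5x#4:4@95; bids=[#5:5@103] asks=[-]

Answer: bid=- ask=102
bid=- ask=102
bid=- ask=-
bid=- ask=95
bid=103 ask=-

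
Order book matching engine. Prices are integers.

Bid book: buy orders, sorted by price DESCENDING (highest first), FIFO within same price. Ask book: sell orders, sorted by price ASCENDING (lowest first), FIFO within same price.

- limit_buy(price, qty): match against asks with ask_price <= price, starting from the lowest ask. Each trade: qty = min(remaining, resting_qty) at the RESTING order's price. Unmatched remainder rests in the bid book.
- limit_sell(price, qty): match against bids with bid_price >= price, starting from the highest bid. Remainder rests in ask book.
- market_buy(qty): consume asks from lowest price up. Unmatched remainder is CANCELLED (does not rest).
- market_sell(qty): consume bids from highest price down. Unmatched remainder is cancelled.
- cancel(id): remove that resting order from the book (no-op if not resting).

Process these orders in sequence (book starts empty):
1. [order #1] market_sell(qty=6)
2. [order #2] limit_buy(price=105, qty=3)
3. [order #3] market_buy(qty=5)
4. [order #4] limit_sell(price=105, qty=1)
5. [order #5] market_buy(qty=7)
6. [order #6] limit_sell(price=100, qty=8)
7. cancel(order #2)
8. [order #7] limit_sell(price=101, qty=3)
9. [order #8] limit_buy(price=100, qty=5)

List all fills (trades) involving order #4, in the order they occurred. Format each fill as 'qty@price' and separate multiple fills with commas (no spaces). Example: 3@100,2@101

Answer: 1@105

Derivation:
After op 1 [order #1] market_sell(qty=6): fills=none; bids=[-] asks=[-]
After op 2 [order #2] limit_buy(price=105, qty=3): fills=none; bids=[#2:3@105] asks=[-]
After op 3 [order #3] market_buy(qty=5): fills=none; bids=[#2:3@105] asks=[-]
After op 4 [order #4] limit_sell(price=105, qty=1): fills=#2x#4:1@105; bids=[#2:2@105] asks=[-]
After op 5 [order #5] market_buy(qty=7): fills=none; bids=[#2:2@105] asks=[-]
After op 6 [order #6] limit_sell(price=100, qty=8): fills=#2x#6:2@105; bids=[-] asks=[#6:6@100]
After op 7 cancel(order #2): fills=none; bids=[-] asks=[#6:6@100]
After op 8 [order #7] limit_sell(price=101, qty=3): fills=none; bids=[-] asks=[#6:6@100 #7:3@101]
After op 9 [order #8] limit_buy(price=100, qty=5): fills=#8x#6:5@100; bids=[-] asks=[#6:1@100 #7:3@101]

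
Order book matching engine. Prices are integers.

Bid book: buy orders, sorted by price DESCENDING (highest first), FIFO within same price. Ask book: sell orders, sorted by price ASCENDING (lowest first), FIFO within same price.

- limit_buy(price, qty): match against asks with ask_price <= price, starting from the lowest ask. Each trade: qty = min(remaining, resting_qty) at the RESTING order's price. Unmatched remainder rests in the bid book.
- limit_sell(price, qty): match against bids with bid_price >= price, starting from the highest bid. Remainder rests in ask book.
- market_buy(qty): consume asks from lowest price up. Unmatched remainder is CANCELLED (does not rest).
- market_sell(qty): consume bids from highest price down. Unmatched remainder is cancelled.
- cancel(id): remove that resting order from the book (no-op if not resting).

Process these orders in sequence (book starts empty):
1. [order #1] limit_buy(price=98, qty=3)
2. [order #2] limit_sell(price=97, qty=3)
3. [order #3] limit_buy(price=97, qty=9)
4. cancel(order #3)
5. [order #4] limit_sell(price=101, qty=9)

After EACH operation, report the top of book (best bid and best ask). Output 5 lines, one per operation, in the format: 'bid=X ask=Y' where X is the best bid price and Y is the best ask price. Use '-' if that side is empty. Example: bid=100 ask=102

After op 1 [order #1] limit_buy(price=98, qty=3): fills=none; bids=[#1:3@98] asks=[-]
After op 2 [order #2] limit_sell(price=97, qty=3): fills=#1x#2:3@98; bids=[-] asks=[-]
After op 3 [order #3] limit_buy(price=97, qty=9): fills=none; bids=[#3:9@97] asks=[-]
After op 4 cancel(order #3): fills=none; bids=[-] asks=[-]
After op 5 [order #4] limit_sell(price=101, qty=9): fills=none; bids=[-] asks=[#4:9@101]

Answer: bid=98 ask=-
bid=- ask=-
bid=97 ask=-
bid=- ask=-
bid=- ask=101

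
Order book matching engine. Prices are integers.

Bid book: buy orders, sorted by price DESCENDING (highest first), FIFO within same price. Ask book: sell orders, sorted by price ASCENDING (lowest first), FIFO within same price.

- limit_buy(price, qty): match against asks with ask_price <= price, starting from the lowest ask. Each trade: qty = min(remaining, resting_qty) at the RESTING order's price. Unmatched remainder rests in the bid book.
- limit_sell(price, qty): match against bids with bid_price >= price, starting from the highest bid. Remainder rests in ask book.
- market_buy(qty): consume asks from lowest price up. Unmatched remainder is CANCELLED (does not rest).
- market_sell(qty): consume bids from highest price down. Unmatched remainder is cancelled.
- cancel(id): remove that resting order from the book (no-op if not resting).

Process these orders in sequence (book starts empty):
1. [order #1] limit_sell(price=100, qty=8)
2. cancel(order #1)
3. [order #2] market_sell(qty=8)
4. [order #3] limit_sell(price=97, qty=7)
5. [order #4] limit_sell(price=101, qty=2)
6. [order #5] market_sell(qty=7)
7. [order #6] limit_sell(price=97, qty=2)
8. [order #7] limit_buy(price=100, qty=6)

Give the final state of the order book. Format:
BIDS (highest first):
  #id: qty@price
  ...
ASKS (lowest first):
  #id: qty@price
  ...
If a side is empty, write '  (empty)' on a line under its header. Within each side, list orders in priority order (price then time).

Answer: BIDS (highest first):
  (empty)
ASKS (lowest first):
  #3: 1@97
  #6: 2@97
  #4: 2@101

Derivation:
After op 1 [order #1] limit_sell(price=100, qty=8): fills=none; bids=[-] asks=[#1:8@100]
After op 2 cancel(order #1): fills=none; bids=[-] asks=[-]
After op 3 [order #2] market_sell(qty=8): fills=none; bids=[-] asks=[-]
After op 4 [order #3] limit_sell(price=97, qty=7): fills=none; bids=[-] asks=[#3:7@97]
After op 5 [order #4] limit_sell(price=101, qty=2): fills=none; bids=[-] asks=[#3:7@97 #4:2@101]
After op 6 [order #5] market_sell(qty=7): fills=none; bids=[-] asks=[#3:7@97 #4:2@101]
After op 7 [order #6] limit_sell(price=97, qty=2): fills=none; bids=[-] asks=[#3:7@97 #6:2@97 #4:2@101]
After op 8 [order #7] limit_buy(price=100, qty=6): fills=#7x#3:6@97; bids=[-] asks=[#3:1@97 #6:2@97 #4:2@101]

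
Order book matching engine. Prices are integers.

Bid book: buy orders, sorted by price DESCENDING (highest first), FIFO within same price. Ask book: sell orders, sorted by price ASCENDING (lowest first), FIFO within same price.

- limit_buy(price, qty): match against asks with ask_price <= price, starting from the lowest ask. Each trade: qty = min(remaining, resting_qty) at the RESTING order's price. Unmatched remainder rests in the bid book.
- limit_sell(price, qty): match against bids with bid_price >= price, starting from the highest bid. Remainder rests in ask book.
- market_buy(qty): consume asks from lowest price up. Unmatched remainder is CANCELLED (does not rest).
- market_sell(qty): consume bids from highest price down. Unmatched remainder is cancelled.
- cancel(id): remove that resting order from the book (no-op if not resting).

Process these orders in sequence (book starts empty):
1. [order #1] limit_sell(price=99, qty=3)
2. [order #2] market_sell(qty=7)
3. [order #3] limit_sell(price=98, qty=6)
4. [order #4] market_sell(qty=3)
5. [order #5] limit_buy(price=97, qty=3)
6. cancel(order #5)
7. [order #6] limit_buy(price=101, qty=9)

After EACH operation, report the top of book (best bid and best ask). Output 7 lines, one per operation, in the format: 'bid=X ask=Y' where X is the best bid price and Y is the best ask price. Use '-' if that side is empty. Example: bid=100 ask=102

Answer: bid=- ask=99
bid=- ask=99
bid=- ask=98
bid=- ask=98
bid=97 ask=98
bid=- ask=98
bid=- ask=-

Derivation:
After op 1 [order #1] limit_sell(price=99, qty=3): fills=none; bids=[-] asks=[#1:3@99]
After op 2 [order #2] market_sell(qty=7): fills=none; bids=[-] asks=[#1:3@99]
After op 3 [order #3] limit_sell(price=98, qty=6): fills=none; bids=[-] asks=[#3:6@98 #1:3@99]
After op 4 [order #4] market_sell(qty=3): fills=none; bids=[-] asks=[#3:6@98 #1:3@99]
After op 5 [order #5] limit_buy(price=97, qty=3): fills=none; bids=[#5:3@97] asks=[#3:6@98 #1:3@99]
After op 6 cancel(order #5): fills=none; bids=[-] asks=[#3:6@98 #1:3@99]
After op 7 [order #6] limit_buy(price=101, qty=9): fills=#6x#3:6@98 #6x#1:3@99; bids=[-] asks=[-]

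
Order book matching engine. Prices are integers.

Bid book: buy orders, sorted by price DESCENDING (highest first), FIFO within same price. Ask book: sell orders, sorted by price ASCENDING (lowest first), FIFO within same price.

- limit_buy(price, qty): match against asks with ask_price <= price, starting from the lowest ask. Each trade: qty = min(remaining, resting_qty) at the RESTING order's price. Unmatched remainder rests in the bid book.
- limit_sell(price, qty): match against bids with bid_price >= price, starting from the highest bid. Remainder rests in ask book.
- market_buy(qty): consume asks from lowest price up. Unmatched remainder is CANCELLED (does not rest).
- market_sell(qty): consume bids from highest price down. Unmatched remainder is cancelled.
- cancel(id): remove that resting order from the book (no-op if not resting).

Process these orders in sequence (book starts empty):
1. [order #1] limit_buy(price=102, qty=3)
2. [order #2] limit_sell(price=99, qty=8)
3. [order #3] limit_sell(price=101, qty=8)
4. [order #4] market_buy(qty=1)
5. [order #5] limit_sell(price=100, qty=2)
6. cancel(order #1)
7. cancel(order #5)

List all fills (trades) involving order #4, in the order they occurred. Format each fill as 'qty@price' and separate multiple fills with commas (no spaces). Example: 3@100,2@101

Answer: 1@99

Derivation:
After op 1 [order #1] limit_buy(price=102, qty=3): fills=none; bids=[#1:3@102] asks=[-]
After op 2 [order #2] limit_sell(price=99, qty=8): fills=#1x#2:3@102; bids=[-] asks=[#2:5@99]
After op 3 [order #3] limit_sell(price=101, qty=8): fills=none; bids=[-] asks=[#2:5@99 #3:8@101]
After op 4 [order #4] market_buy(qty=1): fills=#4x#2:1@99; bids=[-] asks=[#2:4@99 #3:8@101]
After op 5 [order #5] limit_sell(price=100, qty=2): fills=none; bids=[-] asks=[#2:4@99 #5:2@100 #3:8@101]
After op 6 cancel(order #1): fills=none; bids=[-] asks=[#2:4@99 #5:2@100 #3:8@101]
After op 7 cancel(order #5): fills=none; bids=[-] asks=[#2:4@99 #3:8@101]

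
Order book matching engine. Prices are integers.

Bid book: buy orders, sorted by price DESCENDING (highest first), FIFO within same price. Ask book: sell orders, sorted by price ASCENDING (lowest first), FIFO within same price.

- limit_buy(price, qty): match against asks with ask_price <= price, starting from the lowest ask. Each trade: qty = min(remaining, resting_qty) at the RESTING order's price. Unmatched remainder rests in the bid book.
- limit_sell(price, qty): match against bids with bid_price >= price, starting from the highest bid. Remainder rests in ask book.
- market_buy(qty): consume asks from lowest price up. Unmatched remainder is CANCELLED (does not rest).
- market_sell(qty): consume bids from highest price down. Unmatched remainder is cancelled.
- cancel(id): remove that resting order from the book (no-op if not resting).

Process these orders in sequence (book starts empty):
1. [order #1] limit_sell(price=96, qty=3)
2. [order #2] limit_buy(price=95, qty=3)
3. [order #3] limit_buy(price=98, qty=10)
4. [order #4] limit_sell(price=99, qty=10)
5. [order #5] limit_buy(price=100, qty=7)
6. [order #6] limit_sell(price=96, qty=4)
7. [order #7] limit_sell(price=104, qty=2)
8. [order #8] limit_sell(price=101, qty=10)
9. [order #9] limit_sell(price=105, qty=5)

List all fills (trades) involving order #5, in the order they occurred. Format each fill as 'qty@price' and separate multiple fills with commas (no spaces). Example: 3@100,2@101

After op 1 [order #1] limit_sell(price=96, qty=3): fills=none; bids=[-] asks=[#1:3@96]
After op 2 [order #2] limit_buy(price=95, qty=3): fills=none; bids=[#2:3@95] asks=[#1:3@96]
After op 3 [order #3] limit_buy(price=98, qty=10): fills=#3x#1:3@96; bids=[#3:7@98 #2:3@95] asks=[-]
After op 4 [order #4] limit_sell(price=99, qty=10): fills=none; bids=[#3:7@98 #2:3@95] asks=[#4:10@99]
After op 5 [order #5] limit_buy(price=100, qty=7): fills=#5x#4:7@99; bids=[#3:7@98 #2:3@95] asks=[#4:3@99]
After op 6 [order #6] limit_sell(price=96, qty=4): fills=#3x#6:4@98; bids=[#3:3@98 #2:3@95] asks=[#4:3@99]
After op 7 [order #7] limit_sell(price=104, qty=2): fills=none; bids=[#3:3@98 #2:3@95] asks=[#4:3@99 #7:2@104]
After op 8 [order #8] limit_sell(price=101, qty=10): fills=none; bids=[#3:3@98 #2:3@95] asks=[#4:3@99 #8:10@101 #7:2@104]
After op 9 [order #9] limit_sell(price=105, qty=5): fills=none; bids=[#3:3@98 #2:3@95] asks=[#4:3@99 #8:10@101 #7:2@104 #9:5@105]

Answer: 7@99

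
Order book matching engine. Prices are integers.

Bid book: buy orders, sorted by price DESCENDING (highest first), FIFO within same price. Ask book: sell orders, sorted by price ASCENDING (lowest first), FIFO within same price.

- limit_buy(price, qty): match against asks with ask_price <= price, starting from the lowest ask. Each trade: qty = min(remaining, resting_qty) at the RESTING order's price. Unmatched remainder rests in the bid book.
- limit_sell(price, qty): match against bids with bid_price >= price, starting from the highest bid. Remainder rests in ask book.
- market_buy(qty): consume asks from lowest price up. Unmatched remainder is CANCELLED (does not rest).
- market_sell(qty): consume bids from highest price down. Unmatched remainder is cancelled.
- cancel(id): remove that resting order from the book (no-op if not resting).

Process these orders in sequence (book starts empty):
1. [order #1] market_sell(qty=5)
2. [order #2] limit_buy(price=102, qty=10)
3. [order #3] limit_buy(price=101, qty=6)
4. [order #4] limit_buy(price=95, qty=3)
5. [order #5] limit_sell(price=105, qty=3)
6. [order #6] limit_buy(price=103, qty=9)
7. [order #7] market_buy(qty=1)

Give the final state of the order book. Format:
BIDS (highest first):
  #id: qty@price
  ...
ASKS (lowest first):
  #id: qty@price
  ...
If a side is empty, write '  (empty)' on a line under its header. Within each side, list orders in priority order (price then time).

Answer: BIDS (highest first):
  #6: 9@103
  #2: 10@102
  #3: 6@101
  #4: 3@95
ASKS (lowest first):
  #5: 2@105

Derivation:
After op 1 [order #1] market_sell(qty=5): fills=none; bids=[-] asks=[-]
After op 2 [order #2] limit_buy(price=102, qty=10): fills=none; bids=[#2:10@102] asks=[-]
After op 3 [order #3] limit_buy(price=101, qty=6): fills=none; bids=[#2:10@102 #3:6@101] asks=[-]
After op 4 [order #4] limit_buy(price=95, qty=3): fills=none; bids=[#2:10@102 #3:6@101 #4:3@95] asks=[-]
After op 5 [order #5] limit_sell(price=105, qty=3): fills=none; bids=[#2:10@102 #3:6@101 #4:3@95] asks=[#5:3@105]
After op 6 [order #6] limit_buy(price=103, qty=9): fills=none; bids=[#6:9@103 #2:10@102 #3:6@101 #4:3@95] asks=[#5:3@105]
After op 7 [order #7] market_buy(qty=1): fills=#7x#5:1@105; bids=[#6:9@103 #2:10@102 #3:6@101 #4:3@95] asks=[#5:2@105]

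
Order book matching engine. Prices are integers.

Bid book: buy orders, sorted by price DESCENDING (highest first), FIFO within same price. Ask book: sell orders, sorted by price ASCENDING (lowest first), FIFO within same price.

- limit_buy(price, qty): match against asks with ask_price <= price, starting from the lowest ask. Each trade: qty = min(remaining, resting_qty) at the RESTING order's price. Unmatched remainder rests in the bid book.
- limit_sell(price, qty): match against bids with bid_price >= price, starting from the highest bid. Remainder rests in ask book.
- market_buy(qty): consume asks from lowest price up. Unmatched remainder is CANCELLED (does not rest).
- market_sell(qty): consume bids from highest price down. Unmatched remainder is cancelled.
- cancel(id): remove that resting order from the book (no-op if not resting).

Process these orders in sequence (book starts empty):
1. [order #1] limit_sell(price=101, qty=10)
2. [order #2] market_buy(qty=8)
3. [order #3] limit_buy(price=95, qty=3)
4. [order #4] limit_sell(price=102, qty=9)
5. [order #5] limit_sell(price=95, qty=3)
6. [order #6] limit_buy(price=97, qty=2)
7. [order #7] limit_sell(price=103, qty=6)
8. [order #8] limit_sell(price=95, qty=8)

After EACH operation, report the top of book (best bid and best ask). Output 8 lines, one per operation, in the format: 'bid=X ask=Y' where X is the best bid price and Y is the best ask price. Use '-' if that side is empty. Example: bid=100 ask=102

After op 1 [order #1] limit_sell(price=101, qty=10): fills=none; bids=[-] asks=[#1:10@101]
After op 2 [order #2] market_buy(qty=8): fills=#2x#1:8@101; bids=[-] asks=[#1:2@101]
After op 3 [order #3] limit_buy(price=95, qty=3): fills=none; bids=[#3:3@95] asks=[#1:2@101]
After op 4 [order #4] limit_sell(price=102, qty=9): fills=none; bids=[#3:3@95] asks=[#1:2@101 #4:9@102]
After op 5 [order #5] limit_sell(price=95, qty=3): fills=#3x#5:3@95; bids=[-] asks=[#1:2@101 #4:9@102]
After op 6 [order #6] limit_buy(price=97, qty=2): fills=none; bids=[#6:2@97] asks=[#1:2@101 #4:9@102]
After op 7 [order #7] limit_sell(price=103, qty=6): fills=none; bids=[#6:2@97] asks=[#1:2@101 #4:9@102 #7:6@103]
After op 8 [order #8] limit_sell(price=95, qty=8): fills=#6x#8:2@97; bids=[-] asks=[#8:6@95 #1:2@101 #4:9@102 #7:6@103]

Answer: bid=- ask=101
bid=- ask=101
bid=95 ask=101
bid=95 ask=101
bid=- ask=101
bid=97 ask=101
bid=97 ask=101
bid=- ask=95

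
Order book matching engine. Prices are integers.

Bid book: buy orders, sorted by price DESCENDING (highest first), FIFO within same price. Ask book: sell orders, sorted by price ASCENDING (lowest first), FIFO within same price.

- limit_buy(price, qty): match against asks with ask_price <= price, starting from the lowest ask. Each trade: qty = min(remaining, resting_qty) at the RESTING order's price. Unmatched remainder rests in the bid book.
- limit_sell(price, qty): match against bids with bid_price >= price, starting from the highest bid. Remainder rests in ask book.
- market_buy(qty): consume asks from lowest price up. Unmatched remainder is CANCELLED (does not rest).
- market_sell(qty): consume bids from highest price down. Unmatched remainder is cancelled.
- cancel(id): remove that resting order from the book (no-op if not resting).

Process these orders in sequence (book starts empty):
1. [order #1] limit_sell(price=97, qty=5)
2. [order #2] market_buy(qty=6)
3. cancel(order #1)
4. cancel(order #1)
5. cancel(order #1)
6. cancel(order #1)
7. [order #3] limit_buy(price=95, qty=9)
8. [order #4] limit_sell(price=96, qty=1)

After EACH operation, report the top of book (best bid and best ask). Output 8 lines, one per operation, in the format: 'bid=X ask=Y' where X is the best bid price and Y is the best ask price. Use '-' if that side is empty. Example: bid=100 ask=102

Answer: bid=- ask=97
bid=- ask=-
bid=- ask=-
bid=- ask=-
bid=- ask=-
bid=- ask=-
bid=95 ask=-
bid=95 ask=96

Derivation:
After op 1 [order #1] limit_sell(price=97, qty=5): fills=none; bids=[-] asks=[#1:5@97]
After op 2 [order #2] market_buy(qty=6): fills=#2x#1:5@97; bids=[-] asks=[-]
After op 3 cancel(order #1): fills=none; bids=[-] asks=[-]
After op 4 cancel(order #1): fills=none; bids=[-] asks=[-]
After op 5 cancel(order #1): fills=none; bids=[-] asks=[-]
After op 6 cancel(order #1): fills=none; bids=[-] asks=[-]
After op 7 [order #3] limit_buy(price=95, qty=9): fills=none; bids=[#3:9@95] asks=[-]
After op 8 [order #4] limit_sell(price=96, qty=1): fills=none; bids=[#3:9@95] asks=[#4:1@96]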